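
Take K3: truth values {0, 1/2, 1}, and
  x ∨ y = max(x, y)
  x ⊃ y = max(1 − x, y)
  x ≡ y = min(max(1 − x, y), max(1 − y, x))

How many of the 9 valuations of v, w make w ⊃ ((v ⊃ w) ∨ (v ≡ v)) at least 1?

8

v = 0, w = 0 ↦ 1  ≥
v = 0, w = 1/2 ↦ 1  ≥
v = 0, w = 1 ↦ 1  ≥
v = 1/2, w = 0 ↦ 1  ≥
v = 1/2, w = 1/2 ↦ 1/2  <
v = 1/2, w = 1 ↦ 1  ≥
v = 1, w = 0 ↦ 1  ≥
v = 1, w = 1/2 ↦ 1  ≥
v = 1, w = 1 ↦ 1  ≥
So 8 of the 9 assignments meet the threshold.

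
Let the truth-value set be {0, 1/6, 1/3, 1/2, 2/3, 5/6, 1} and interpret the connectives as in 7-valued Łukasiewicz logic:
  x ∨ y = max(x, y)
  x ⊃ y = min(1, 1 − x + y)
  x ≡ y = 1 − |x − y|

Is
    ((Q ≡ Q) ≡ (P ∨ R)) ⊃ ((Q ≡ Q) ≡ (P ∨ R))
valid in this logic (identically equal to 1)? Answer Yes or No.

Yes

At P = 2/3, Q = 1/6, R = 1, for instance:
Q ≡ Q = 1/6 ≡ 1/6 = 1
P ∨ R = 2/3 ∨ 1 = 1
(Q ≡ Q) ≡ (P ∨ R) = 1 ≡ 1 = 1
((Q ≡ Q) ≡ (P ∨ R)) ⊃ ((Q ≡ Q) ≡ (P ∨ R)) = 1 ⊃ 1 = 1
and checking the remaining 342 assignments likewise gives ≥ 1 in every case.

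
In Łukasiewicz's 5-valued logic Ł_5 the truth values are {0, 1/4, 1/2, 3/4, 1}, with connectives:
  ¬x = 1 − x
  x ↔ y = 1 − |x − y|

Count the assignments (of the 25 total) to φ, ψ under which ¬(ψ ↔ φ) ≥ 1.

2

value 1: 2 assignments (counts)
value 3/4: 4 assignments
value 1/2: 6 assignments
value 1/4: 8 assignments
value 0: 5 assignments
So 2 of the 25 assignments meet the threshold.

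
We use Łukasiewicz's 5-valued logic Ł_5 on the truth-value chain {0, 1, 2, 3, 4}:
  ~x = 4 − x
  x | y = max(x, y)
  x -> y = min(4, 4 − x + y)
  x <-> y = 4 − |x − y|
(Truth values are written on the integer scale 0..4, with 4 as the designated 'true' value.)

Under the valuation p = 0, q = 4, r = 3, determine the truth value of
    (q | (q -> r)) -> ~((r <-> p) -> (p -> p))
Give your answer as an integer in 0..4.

0

q -> r = 4 -> 3 = 3
q | (q -> r) = 4 | 3 = 4
r <-> p = 3 <-> 0 = 1
p -> p = 0 -> 0 = 4
(r <-> p) -> (p -> p) = 1 -> 4 = 4
~((r <-> p) -> (p -> p)) = ~4 = 0
(q | (q -> r)) -> ~((r <-> p) -> (p -> p)) = 4 -> 0 = 0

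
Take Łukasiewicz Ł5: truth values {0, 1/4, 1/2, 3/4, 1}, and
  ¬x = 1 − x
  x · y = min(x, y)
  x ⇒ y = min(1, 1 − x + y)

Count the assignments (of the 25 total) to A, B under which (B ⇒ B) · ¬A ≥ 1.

value 1: 5 assignments (counts)
value 3/4: 5 assignments
value 1/2: 5 assignments
value 1/4: 5 assignments
value 0: 5 assignments
So 5 of the 25 assignments meet the threshold.

5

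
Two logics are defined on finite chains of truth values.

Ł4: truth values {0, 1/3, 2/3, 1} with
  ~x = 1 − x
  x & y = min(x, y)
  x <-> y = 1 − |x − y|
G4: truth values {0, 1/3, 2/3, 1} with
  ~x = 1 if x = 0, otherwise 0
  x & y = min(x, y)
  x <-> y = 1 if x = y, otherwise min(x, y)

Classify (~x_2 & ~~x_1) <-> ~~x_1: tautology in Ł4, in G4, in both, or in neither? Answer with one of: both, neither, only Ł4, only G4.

In Ł4: at x_1 = 1/3, x_2 = 1 the value is 2/3 — not a tautology.
In G4: at x_1 = 1/3, x_2 = 1/3 the value is 0 — not a tautology.

neither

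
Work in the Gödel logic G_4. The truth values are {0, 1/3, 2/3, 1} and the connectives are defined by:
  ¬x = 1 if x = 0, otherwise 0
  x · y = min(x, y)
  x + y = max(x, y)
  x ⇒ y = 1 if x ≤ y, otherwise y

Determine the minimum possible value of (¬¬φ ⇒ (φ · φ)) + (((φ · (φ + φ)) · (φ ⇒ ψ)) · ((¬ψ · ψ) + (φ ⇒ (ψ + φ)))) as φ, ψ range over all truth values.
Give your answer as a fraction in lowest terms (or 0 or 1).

Take φ = 1/3, ψ = 0:
¬φ = ¬1/3 = 0
¬¬φ = ¬0 = 1
φ · φ = 1/3 · 1/3 = 1/3
¬¬φ ⇒ (φ · φ) = 1 ⇒ 1/3 = 1/3
φ + φ = 1/3 + 1/3 = 1/3
φ · (φ + φ) = 1/3 · 1/3 = 1/3
φ ⇒ ψ = 1/3 ⇒ 0 = 0
(φ · (φ + φ)) · (φ ⇒ ψ) = 1/3 · 0 = 0
¬ψ = ¬0 = 1
¬ψ · ψ = 1 · 0 = 0
ψ + φ = 0 + 1/3 = 1/3
φ ⇒ (ψ + φ) = 1/3 ⇒ 1/3 = 1
(¬ψ · ψ) + (φ ⇒ (ψ + φ)) = 0 + 1 = 1
((φ · (φ + φ)) · (φ ⇒ ψ)) · ((¬ψ · ψ) + (φ ⇒ (ψ + φ))) = 0 · 1 = 0
(¬¬φ ⇒ (φ · φ)) + (((φ · (φ + φ)) · (φ ⇒ ψ)) · ((¬ψ · ψ) + (φ ⇒ (ψ + φ)))) = 1/3 + 0 = 1/3
No assignment yields a value below 1/3, so this is the minimum.

1/3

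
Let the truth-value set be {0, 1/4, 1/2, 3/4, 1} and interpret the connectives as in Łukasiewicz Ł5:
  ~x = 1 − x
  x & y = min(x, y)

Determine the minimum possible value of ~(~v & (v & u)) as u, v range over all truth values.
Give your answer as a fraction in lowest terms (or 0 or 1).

1/2

Take u = 1/2, v = 1/2:
~v = ~1/2 = 1/2
v & u = 1/2 & 1/2 = 1/2
~v & (v & u) = 1/2 & 1/2 = 1/2
~(~v & (v & u)) = ~1/2 = 1/2
No assignment yields a value below 1/2, so this is the minimum.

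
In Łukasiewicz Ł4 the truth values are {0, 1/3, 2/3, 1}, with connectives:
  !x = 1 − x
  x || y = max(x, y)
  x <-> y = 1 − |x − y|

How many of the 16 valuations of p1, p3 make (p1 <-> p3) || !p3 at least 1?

7

p1 = 0, p3 = 0 ↦ 1  ≥
p1 = 0, p3 = 1/3 ↦ 2/3  <
p1 = 0, p3 = 2/3 ↦ 1/3  <
p1 = 0, p3 = 1 ↦ 0  <
p1 = 1/3, p3 = 0 ↦ 1  ≥
p1 = 1/3, p3 = 1/3 ↦ 1  ≥
p1 = 1/3, p3 = 2/3 ↦ 2/3  <
p1 = 1/3, p3 = 1 ↦ 1/3  <
p1 = 2/3, p3 = 0 ↦ 1  ≥
p1 = 2/3, p3 = 1/3 ↦ 2/3  <
p1 = 2/3, p3 = 2/3 ↦ 1  ≥
p1 = 2/3, p3 = 1 ↦ 2/3  <
p1 = 1, p3 = 0 ↦ 1  ≥
p1 = 1, p3 = 1/3 ↦ 2/3  <
p1 = 1, p3 = 2/3 ↦ 2/3  <
p1 = 1, p3 = 1 ↦ 1  ≥
So 7 of the 16 assignments meet the threshold.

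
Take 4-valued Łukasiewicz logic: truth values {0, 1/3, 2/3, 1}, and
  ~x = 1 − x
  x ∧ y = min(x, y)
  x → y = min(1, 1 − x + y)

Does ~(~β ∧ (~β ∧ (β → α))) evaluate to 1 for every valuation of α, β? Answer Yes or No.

No

Counterexample: take α = 0, β = 0.
~β = ~0 = 1
~β = ~0 = 1
β → α = 0 → 0 = 1
~β ∧ (β → α) = 1 ∧ 1 = 1
~β ∧ (~β ∧ (β → α)) = 1 ∧ 1 = 1
~(~β ∧ (~β ∧ (β → α))) = ~1 = 0
This gives 0 ≠ 1.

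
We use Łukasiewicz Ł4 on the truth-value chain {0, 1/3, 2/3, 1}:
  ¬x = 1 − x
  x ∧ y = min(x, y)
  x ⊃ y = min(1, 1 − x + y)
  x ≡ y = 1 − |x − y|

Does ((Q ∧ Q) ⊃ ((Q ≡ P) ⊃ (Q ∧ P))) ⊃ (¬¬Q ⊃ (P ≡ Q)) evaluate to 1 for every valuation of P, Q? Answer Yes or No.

Counterexample: take P = 0, Q = 2/3.
Q ∧ Q = 2/3 ∧ 2/3 = 2/3
Q ≡ P = 2/3 ≡ 0 = 1/3
Q ∧ P = 2/3 ∧ 0 = 0
(Q ≡ P) ⊃ (Q ∧ P) = 1/3 ⊃ 0 = 2/3
(Q ∧ Q) ⊃ ((Q ≡ P) ⊃ (Q ∧ P)) = 2/3 ⊃ 2/3 = 1
¬Q = ¬2/3 = 1/3
¬¬Q = ¬1/3 = 2/3
P ≡ Q = 0 ≡ 2/3 = 1/3
¬¬Q ⊃ (P ≡ Q) = 2/3 ⊃ 1/3 = 2/3
((Q ∧ Q) ⊃ ((Q ≡ P) ⊃ (Q ∧ P))) ⊃ (¬¬Q ⊃ (P ≡ Q)) = 1 ⊃ 2/3 = 2/3
This gives 2/3 ≠ 1.

No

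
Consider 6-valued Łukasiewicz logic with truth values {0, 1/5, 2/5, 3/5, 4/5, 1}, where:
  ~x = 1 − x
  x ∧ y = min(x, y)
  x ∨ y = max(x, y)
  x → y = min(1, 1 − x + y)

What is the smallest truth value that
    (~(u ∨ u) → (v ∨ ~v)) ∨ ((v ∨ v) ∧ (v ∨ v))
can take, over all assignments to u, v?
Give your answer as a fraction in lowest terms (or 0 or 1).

3/5

Take u = 0, v = 2/5:
u ∨ u = 0 ∨ 0 = 0
~(u ∨ u) = ~0 = 1
~v = ~2/5 = 3/5
v ∨ ~v = 2/5 ∨ 3/5 = 3/5
~(u ∨ u) → (v ∨ ~v) = 1 → 3/5 = 3/5
v ∨ v = 2/5 ∨ 2/5 = 2/5
v ∨ v = 2/5 ∨ 2/5 = 2/5
(v ∨ v) ∧ (v ∨ v) = 2/5 ∧ 2/5 = 2/5
(~(u ∨ u) → (v ∨ ~v)) ∨ ((v ∨ v) ∧ (v ∨ v)) = 3/5 ∨ 2/5 = 3/5
No assignment yields a value below 3/5, so this is the minimum.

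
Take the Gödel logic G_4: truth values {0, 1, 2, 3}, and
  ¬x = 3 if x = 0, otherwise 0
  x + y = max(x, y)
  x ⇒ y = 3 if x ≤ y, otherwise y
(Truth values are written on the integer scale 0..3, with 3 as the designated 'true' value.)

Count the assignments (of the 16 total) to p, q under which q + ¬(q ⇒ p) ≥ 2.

9

p = 0, q = 0 ↦ 0  <
p = 0, q = 1 ↦ 3  ≥
p = 0, q = 2 ↦ 3  ≥
p = 0, q = 3 ↦ 3  ≥
p = 1, q = 0 ↦ 0  <
p = 1, q = 1 ↦ 1  <
p = 1, q = 2 ↦ 2  ≥
p = 1, q = 3 ↦ 3  ≥
p = 2, q = 0 ↦ 0  <
p = 2, q = 1 ↦ 1  <
p = 2, q = 2 ↦ 2  ≥
p = 2, q = 3 ↦ 3  ≥
p = 3, q = 0 ↦ 0  <
p = 3, q = 1 ↦ 1  <
p = 3, q = 2 ↦ 2  ≥
p = 3, q = 3 ↦ 3  ≥
So 9 of the 16 assignments meet the threshold.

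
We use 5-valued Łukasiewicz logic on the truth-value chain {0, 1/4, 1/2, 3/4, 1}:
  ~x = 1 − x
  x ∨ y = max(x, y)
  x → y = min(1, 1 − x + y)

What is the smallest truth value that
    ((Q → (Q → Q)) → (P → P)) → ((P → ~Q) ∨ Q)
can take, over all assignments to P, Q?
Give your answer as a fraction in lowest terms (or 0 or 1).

1/2

Take P = 1, Q = 1/2:
Q → Q = 1/2 → 1/2 = 1
Q → (Q → Q) = 1/2 → 1 = 1
P → P = 1 → 1 = 1
(Q → (Q → Q)) → (P → P) = 1 → 1 = 1
~Q = ~1/2 = 1/2
P → ~Q = 1 → 1/2 = 1/2
(P → ~Q) ∨ Q = 1/2 ∨ 1/2 = 1/2
((Q → (Q → Q)) → (P → P)) → ((P → ~Q) ∨ Q) = 1 → 1/2 = 1/2
No assignment yields a value below 1/2, so this is the minimum.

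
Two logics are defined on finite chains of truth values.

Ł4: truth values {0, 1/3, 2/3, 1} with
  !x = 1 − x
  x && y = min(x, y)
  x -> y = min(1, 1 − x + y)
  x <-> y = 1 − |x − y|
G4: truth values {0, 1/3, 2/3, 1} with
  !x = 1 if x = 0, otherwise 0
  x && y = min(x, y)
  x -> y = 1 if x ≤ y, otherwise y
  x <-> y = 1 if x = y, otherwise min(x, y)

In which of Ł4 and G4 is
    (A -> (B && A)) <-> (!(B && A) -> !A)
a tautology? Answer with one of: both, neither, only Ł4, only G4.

only Ł4

In Ł4: every assignment gives 1 — tautology.
In G4: at A = 2/3, B = 1/3 the value is 1/3 — not a tautology.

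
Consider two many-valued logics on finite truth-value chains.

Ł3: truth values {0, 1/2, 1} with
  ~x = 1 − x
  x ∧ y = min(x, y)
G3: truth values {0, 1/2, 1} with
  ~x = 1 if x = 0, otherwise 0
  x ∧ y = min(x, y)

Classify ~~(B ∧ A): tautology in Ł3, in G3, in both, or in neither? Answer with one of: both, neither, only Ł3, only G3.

neither

In Ł3: at A = 0, B = 0 the value is 0 — not a tautology.
In G3: at A = 0, B = 0 the value is 0 — not a tautology.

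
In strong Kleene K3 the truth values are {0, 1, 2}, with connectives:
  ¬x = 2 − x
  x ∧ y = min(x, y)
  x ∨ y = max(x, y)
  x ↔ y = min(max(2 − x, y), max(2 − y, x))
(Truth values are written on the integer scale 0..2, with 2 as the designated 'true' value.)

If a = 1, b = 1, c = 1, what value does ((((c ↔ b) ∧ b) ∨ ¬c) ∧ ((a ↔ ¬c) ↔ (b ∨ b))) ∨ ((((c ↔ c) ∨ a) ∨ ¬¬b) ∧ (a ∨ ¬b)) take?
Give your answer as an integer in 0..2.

1

c ↔ b = 1 ↔ 1 = 1
(c ↔ b) ∧ b = 1 ∧ 1 = 1
¬c = ¬1 = 1
((c ↔ b) ∧ b) ∨ ¬c = 1 ∨ 1 = 1
¬c = ¬1 = 1
a ↔ ¬c = 1 ↔ 1 = 1
b ∨ b = 1 ∨ 1 = 1
(a ↔ ¬c) ↔ (b ∨ b) = 1 ↔ 1 = 1
(((c ↔ b) ∧ b) ∨ ¬c) ∧ ((a ↔ ¬c) ↔ (b ∨ b)) = 1 ∧ 1 = 1
c ↔ c = 1 ↔ 1 = 1
(c ↔ c) ∨ a = 1 ∨ 1 = 1
¬b = ¬1 = 1
¬¬b = ¬1 = 1
((c ↔ c) ∨ a) ∨ ¬¬b = 1 ∨ 1 = 1
¬b = ¬1 = 1
a ∨ ¬b = 1 ∨ 1 = 1
(((c ↔ c) ∨ a) ∨ ¬¬b) ∧ (a ∨ ¬b) = 1 ∧ 1 = 1
((((c ↔ b) ∧ b) ∨ ¬c) ∧ ((a ↔ ¬c) ↔ (b ∨ b))) ∨ ((((c ↔ c) ∨ a) ∨ ¬¬b) ∧ (a ∨ ¬b)) = 1 ∨ 1 = 1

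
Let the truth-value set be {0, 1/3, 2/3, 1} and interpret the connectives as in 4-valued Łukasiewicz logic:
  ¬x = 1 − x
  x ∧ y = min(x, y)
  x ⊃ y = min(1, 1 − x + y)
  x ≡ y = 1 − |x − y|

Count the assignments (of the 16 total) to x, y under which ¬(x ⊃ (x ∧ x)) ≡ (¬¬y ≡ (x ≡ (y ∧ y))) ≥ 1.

x = 0, y = 0 ↦ 1  ≥
x = 0, y = 1/3 ↦ 1/3  <
x = 0, y = 2/3 ↦ 1/3  <
x = 0, y = 1 ↦ 1  ≥
x = 1/3, y = 0 ↦ 2/3  <
x = 1/3, y = 1/3 ↦ 2/3  <
x = 1/3, y = 2/3 ↦ 0  <
x = 1/3, y = 1 ↦ 2/3  <
x = 2/3, y = 0 ↦ 1/3  <
x = 2/3, y = 1/3 ↦ 1/3  <
x = 2/3, y = 2/3 ↦ 1/3  <
x = 2/3, y = 1 ↦ 1/3  <
x = 1, y = 0 ↦ 0  <
x = 1, y = 1/3 ↦ 0  <
x = 1, y = 2/3 ↦ 0  <
x = 1, y = 1 ↦ 0  <
So 2 of the 16 assignments meet the threshold.

2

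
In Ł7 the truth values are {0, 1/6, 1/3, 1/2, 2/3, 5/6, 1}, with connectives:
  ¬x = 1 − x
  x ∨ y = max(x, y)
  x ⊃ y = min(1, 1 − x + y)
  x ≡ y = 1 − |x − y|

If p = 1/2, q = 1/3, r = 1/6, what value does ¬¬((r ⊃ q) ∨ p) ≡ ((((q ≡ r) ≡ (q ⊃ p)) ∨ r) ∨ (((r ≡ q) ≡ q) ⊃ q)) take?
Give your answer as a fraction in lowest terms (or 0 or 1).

r ⊃ q = 1/6 ⊃ 1/3 = 1
(r ⊃ q) ∨ p = 1 ∨ 1/2 = 1
¬((r ⊃ q) ∨ p) = ¬1 = 0
¬¬((r ⊃ q) ∨ p) = ¬0 = 1
q ≡ r = 1/3 ≡ 1/6 = 5/6
q ⊃ p = 1/3 ⊃ 1/2 = 1
(q ≡ r) ≡ (q ⊃ p) = 5/6 ≡ 1 = 5/6
((q ≡ r) ≡ (q ⊃ p)) ∨ r = 5/6 ∨ 1/6 = 5/6
r ≡ q = 1/6 ≡ 1/3 = 5/6
(r ≡ q) ≡ q = 5/6 ≡ 1/3 = 1/2
((r ≡ q) ≡ q) ⊃ q = 1/2 ⊃ 1/3 = 5/6
(((q ≡ r) ≡ (q ⊃ p)) ∨ r) ∨ (((r ≡ q) ≡ q) ⊃ q) = 5/6 ∨ 5/6 = 5/6
¬¬((r ⊃ q) ∨ p) ≡ ((((q ≡ r) ≡ (q ⊃ p)) ∨ r) ∨ (((r ≡ q) ≡ q) ⊃ q)) = 1 ≡ 5/6 = 5/6

5/6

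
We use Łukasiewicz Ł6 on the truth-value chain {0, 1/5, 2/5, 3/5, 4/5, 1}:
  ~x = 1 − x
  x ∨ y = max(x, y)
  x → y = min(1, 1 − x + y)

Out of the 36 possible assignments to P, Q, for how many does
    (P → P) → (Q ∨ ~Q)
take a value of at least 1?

12

value 1: 12 assignments (counts)
value 4/5: 12 assignments
value 3/5: 12 assignments
So 12 of the 36 assignments meet the threshold.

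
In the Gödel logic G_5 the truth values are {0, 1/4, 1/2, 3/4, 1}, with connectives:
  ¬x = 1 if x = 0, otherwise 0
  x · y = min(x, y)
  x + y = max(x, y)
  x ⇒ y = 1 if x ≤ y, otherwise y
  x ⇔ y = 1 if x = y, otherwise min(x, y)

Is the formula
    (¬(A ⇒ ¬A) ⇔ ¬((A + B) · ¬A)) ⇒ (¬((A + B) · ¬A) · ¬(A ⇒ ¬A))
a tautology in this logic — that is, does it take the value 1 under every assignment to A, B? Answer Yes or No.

No

Counterexample: take A = 0, B = 1/4.
¬A = ¬0 = 1
A ⇒ ¬A = 0 ⇒ 1 = 1
¬(A ⇒ ¬A) = ¬1 = 0
A + B = 0 + 1/4 = 1/4
¬A = ¬0 = 1
(A + B) · ¬A = 1/4 · 1 = 1/4
¬((A + B) · ¬A) = ¬1/4 = 0
¬(A ⇒ ¬A) ⇔ ¬((A + B) · ¬A) = 0 ⇔ 0 = 1
A + B = 0 + 1/4 = 1/4
¬A = ¬0 = 1
(A + B) · ¬A = 1/4 · 1 = 1/4
¬((A + B) · ¬A) = ¬1/4 = 0
¬A = ¬0 = 1
A ⇒ ¬A = 0 ⇒ 1 = 1
¬(A ⇒ ¬A) = ¬1 = 0
¬((A + B) · ¬A) · ¬(A ⇒ ¬A) = 0 · 0 = 0
(¬(A ⇒ ¬A) ⇔ ¬((A + B) · ¬A)) ⇒ (¬((A + B) · ¬A) · ¬(A ⇒ ¬A)) = 1 ⇒ 0 = 0
This gives 0 ≠ 1.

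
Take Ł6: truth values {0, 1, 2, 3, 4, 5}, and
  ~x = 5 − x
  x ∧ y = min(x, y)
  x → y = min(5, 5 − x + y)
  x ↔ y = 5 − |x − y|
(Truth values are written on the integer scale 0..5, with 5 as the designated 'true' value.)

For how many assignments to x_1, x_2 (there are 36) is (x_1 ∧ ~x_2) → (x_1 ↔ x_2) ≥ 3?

value 5: 30 assignments (counts)
value 4: 2 assignments (counts)
value 3: 1 assignment (counts)
value 2: 2 assignments
value 0: 1 assignment
So 33 of the 36 assignments meet the threshold.

33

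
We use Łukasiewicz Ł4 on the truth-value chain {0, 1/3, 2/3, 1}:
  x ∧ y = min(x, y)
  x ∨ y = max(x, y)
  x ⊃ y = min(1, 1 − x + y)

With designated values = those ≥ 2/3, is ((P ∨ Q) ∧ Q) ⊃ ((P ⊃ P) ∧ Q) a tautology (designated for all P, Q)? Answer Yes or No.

Yes

P = 0, Q = 0 ↦ 1
P = 0, Q = 1/3 ↦ 1
P = 0, Q = 2/3 ↦ 1
P = 0, Q = 1 ↦ 1
P = 1/3, Q = 0 ↦ 1
P = 1/3, Q = 1/3 ↦ 1
P = 1/3, Q = 2/3 ↦ 1
P = 1/3, Q = 1 ↦ 1
P = 2/3, Q = 0 ↦ 1
P = 2/3, Q = 1/3 ↦ 1
P = 2/3, Q = 2/3 ↦ 1
P = 2/3, Q = 1 ↦ 1
P = 1, Q = 0 ↦ 1
P = 1, Q = 1/3 ↦ 1
P = 1, Q = 2/3 ↦ 1
P = 1, Q = 1 ↦ 1
Every assignment gives a value ≥ 2/3.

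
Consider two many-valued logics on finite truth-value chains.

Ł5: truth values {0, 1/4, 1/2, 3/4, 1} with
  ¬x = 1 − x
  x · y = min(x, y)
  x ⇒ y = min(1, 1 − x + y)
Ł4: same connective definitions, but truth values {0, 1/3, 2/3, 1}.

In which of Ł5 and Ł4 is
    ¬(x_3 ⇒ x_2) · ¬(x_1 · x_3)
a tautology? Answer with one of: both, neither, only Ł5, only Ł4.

neither

In Ł5: at x_1 = 0, x_2 = 0, x_3 = 0 the value is 0 — not a tautology.
In Ł4: at x_1 = 0, x_2 = 0, x_3 = 0 the value is 0 — not a tautology.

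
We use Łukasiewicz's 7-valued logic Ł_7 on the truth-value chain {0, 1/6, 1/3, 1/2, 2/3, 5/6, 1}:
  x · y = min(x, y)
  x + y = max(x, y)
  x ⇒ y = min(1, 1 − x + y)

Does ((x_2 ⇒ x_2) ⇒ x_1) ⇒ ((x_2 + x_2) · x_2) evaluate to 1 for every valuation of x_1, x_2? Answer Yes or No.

Counterexample: take x_1 = 1/6, x_2 = 0.
x_2 ⇒ x_2 = 0 ⇒ 0 = 1
(x_2 ⇒ x_2) ⇒ x_1 = 1 ⇒ 1/6 = 1/6
x_2 + x_2 = 0 + 0 = 0
(x_2 + x_2) · x_2 = 0 · 0 = 0
((x_2 ⇒ x_2) ⇒ x_1) ⇒ ((x_2 + x_2) · x_2) = 1/6 ⇒ 0 = 5/6
This gives 5/6 ≠ 1.

No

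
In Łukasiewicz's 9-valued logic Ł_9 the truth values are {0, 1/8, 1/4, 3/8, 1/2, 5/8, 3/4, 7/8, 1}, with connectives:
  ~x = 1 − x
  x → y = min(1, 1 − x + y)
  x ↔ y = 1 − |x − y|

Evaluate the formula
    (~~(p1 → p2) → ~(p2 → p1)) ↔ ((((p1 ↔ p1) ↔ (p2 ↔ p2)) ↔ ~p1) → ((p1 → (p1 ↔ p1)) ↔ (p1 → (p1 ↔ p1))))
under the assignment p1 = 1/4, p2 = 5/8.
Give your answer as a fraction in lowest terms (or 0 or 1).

3/8

p1 → p2 = 1/4 → 5/8 = 1
~(p1 → p2) = ~1 = 0
~~(p1 → p2) = ~0 = 1
p2 → p1 = 5/8 → 1/4 = 5/8
~(p2 → p1) = ~5/8 = 3/8
~~(p1 → p2) → ~(p2 → p1) = 1 → 3/8 = 3/8
p1 ↔ p1 = 1/4 ↔ 1/4 = 1
p2 ↔ p2 = 5/8 ↔ 5/8 = 1
(p1 ↔ p1) ↔ (p2 ↔ p2) = 1 ↔ 1 = 1
~p1 = ~1/4 = 3/4
((p1 ↔ p1) ↔ (p2 ↔ p2)) ↔ ~p1 = 1 ↔ 3/4 = 3/4
p1 ↔ p1 = 1/4 ↔ 1/4 = 1
p1 → (p1 ↔ p1) = 1/4 → 1 = 1
p1 ↔ p1 = 1/4 ↔ 1/4 = 1
p1 → (p1 ↔ p1) = 1/4 → 1 = 1
(p1 → (p1 ↔ p1)) ↔ (p1 → (p1 ↔ p1)) = 1 ↔ 1 = 1
(((p1 ↔ p1) ↔ (p2 ↔ p2)) ↔ ~p1) → ((p1 → (p1 ↔ p1)) ↔ (p1 → (p1 ↔ p1))) = 3/4 → 1 = 1
(~~(p1 → p2) → ~(p2 → p1)) ↔ ((((p1 ↔ p1) ↔ (p2 ↔ p2)) ↔ ~p1) → ((p1 → (p1 ↔ p1)) ↔ (p1 → (p1 ↔ p1)))) = 3/8 ↔ 1 = 3/8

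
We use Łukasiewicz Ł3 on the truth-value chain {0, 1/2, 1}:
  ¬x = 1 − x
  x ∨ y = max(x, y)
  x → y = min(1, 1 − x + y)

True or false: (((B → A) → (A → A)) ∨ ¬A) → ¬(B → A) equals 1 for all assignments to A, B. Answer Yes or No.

No

Counterexample: take A = 0, B = 0.
B → A = 0 → 0 = 1
A → A = 0 → 0 = 1
(B → A) → (A → A) = 1 → 1 = 1
¬A = ¬0 = 1
((B → A) → (A → A)) ∨ ¬A = 1 ∨ 1 = 1
B → A = 0 → 0 = 1
¬(B → A) = ¬1 = 0
(((B → A) → (A → A)) ∨ ¬A) → ¬(B → A) = 1 → 0 = 0
This gives 0 ≠ 1.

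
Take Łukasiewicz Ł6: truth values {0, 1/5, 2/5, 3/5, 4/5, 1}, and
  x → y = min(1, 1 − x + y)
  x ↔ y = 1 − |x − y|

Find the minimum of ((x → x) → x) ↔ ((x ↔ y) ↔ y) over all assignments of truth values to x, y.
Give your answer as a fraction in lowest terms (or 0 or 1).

Take x = 0, y = 2/5:
x → x = 0 → 0 = 1
(x → x) → x = 1 → 0 = 0
x ↔ y = 0 ↔ 2/5 = 3/5
(x ↔ y) ↔ y = 3/5 ↔ 2/5 = 4/5
((x → x) → x) ↔ ((x ↔ y) ↔ y) = 0 ↔ 4/5 = 1/5
No assignment yields a value below 1/5, so this is the minimum.

1/5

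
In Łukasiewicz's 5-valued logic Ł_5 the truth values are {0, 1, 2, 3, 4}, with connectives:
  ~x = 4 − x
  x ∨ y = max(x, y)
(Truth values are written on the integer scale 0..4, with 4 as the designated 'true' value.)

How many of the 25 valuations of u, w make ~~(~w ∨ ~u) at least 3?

value 4: 9 assignments (counts)
value 3: 7 assignments (counts)
value 2: 5 assignments
value 1: 3 assignments
value 0: 1 assignment
So 16 of the 25 assignments meet the threshold.

16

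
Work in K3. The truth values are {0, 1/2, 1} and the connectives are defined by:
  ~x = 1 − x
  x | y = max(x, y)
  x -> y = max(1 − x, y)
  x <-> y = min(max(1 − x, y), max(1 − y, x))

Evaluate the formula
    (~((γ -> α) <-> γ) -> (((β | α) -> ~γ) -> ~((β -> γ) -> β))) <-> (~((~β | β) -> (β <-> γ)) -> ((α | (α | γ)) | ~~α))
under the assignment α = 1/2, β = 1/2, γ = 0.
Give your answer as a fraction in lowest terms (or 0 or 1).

1/2

γ -> α = 0 -> 1/2 = 1
(γ -> α) <-> γ = 1 <-> 0 = 0
~((γ -> α) <-> γ) = ~0 = 1
β | α = 1/2 | 1/2 = 1/2
~γ = ~0 = 1
(β | α) -> ~γ = 1/2 -> 1 = 1
β -> γ = 1/2 -> 0 = 1/2
(β -> γ) -> β = 1/2 -> 1/2 = 1/2
~((β -> γ) -> β) = ~1/2 = 1/2
((β | α) -> ~γ) -> ~((β -> γ) -> β) = 1 -> 1/2 = 1/2
~((γ -> α) <-> γ) -> (((β | α) -> ~γ) -> ~((β -> γ) -> β)) = 1 -> 1/2 = 1/2
~β = ~1/2 = 1/2
~β | β = 1/2 | 1/2 = 1/2
β <-> γ = 1/2 <-> 0 = 1/2
(~β | β) -> (β <-> γ) = 1/2 -> 1/2 = 1/2
~((~β | β) -> (β <-> γ)) = ~1/2 = 1/2
α | γ = 1/2 | 0 = 1/2
α | (α | γ) = 1/2 | 1/2 = 1/2
~α = ~1/2 = 1/2
~~α = ~1/2 = 1/2
(α | (α | γ)) | ~~α = 1/2 | 1/2 = 1/2
~((~β | β) -> (β <-> γ)) -> ((α | (α | γ)) | ~~α) = 1/2 -> 1/2 = 1/2
(~((γ -> α) <-> γ) -> (((β | α) -> ~γ) -> ~((β -> γ) -> β))) <-> (~((~β | β) -> (β <-> γ)) -> ((α | (α | γ)) | ~~α)) = 1/2 <-> 1/2 = 1/2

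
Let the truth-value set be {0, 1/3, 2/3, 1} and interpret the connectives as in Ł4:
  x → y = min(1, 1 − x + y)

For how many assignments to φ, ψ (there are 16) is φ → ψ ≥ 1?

10

φ = 0, ψ = 0 ↦ 1  ≥
φ = 0, ψ = 1/3 ↦ 1  ≥
φ = 0, ψ = 2/3 ↦ 1  ≥
φ = 0, ψ = 1 ↦ 1  ≥
φ = 1/3, ψ = 0 ↦ 2/3  <
φ = 1/3, ψ = 1/3 ↦ 1  ≥
φ = 1/3, ψ = 2/3 ↦ 1  ≥
φ = 1/3, ψ = 1 ↦ 1  ≥
φ = 2/3, ψ = 0 ↦ 1/3  <
φ = 2/3, ψ = 1/3 ↦ 2/3  <
φ = 2/3, ψ = 2/3 ↦ 1  ≥
φ = 2/3, ψ = 1 ↦ 1  ≥
φ = 1, ψ = 0 ↦ 0  <
φ = 1, ψ = 1/3 ↦ 1/3  <
φ = 1, ψ = 2/3 ↦ 2/3  <
φ = 1, ψ = 1 ↦ 1  ≥
So 10 of the 16 assignments meet the threshold.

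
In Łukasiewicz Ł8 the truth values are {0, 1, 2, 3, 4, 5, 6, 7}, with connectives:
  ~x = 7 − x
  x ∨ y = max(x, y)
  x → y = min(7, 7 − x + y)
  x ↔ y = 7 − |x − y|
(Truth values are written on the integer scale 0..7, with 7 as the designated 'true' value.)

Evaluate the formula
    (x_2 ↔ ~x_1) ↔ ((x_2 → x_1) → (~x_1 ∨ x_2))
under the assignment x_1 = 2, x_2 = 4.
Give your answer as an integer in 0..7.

~x_1 = ~2 = 5
x_2 ↔ ~x_1 = 4 ↔ 5 = 6
x_2 → x_1 = 4 → 2 = 5
~x_1 = ~2 = 5
~x_1 ∨ x_2 = 5 ∨ 4 = 5
(x_2 → x_1) → (~x_1 ∨ x_2) = 5 → 5 = 7
(x_2 ↔ ~x_1) ↔ ((x_2 → x_1) → (~x_1 ∨ x_2)) = 6 ↔ 7 = 6

6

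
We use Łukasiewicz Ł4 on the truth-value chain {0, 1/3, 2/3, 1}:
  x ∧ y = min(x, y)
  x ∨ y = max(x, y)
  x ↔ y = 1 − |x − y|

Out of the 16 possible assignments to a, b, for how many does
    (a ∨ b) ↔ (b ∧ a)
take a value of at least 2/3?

10

a = 0, b = 0 ↦ 1  ≥
a = 0, b = 1/3 ↦ 2/3  ≥
a = 0, b = 2/3 ↦ 1/3  <
a = 0, b = 1 ↦ 0  <
a = 1/3, b = 0 ↦ 2/3  ≥
a = 1/3, b = 1/3 ↦ 1  ≥
a = 1/3, b = 2/3 ↦ 2/3  ≥
a = 1/3, b = 1 ↦ 1/3  <
a = 2/3, b = 0 ↦ 1/3  <
a = 2/3, b = 1/3 ↦ 2/3  ≥
a = 2/3, b = 2/3 ↦ 1  ≥
a = 2/3, b = 1 ↦ 2/3  ≥
a = 1, b = 0 ↦ 0  <
a = 1, b = 1/3 ↦ 1/3  <
a = 1, b = 2/3 ↦ 2/3  ≥
a = 1, b = 1 ↦ 1  ≥
So 10 of the 16 assignments meet the threshold.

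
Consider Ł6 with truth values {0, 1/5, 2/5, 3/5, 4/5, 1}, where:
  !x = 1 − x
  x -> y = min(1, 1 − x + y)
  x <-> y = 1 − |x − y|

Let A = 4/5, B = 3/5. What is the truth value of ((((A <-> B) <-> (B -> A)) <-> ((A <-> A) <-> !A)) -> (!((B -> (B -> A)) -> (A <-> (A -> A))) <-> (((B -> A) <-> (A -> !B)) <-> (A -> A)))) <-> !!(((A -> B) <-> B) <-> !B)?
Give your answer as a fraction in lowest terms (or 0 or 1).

A <-> B = 4/5 <-> 3/5 = 4/5
B -> A = 3/5 -> 4/5 = 1
(A <-> B) <-> (B -> A) = 4/5 <-> 1 = 4/5
A <-> A = 4/5 <-> 4/5 = 1
!A = !4/5 = 1/5
(A <-> A) <-> !A = 1 <-> 1/5 = 1/5
((A <-> B) <-> (B -> A)) <-> ((A <-> A) <-> !A) = 4/5 <-> 1/5 = 2/5
B -> A = 3/5 -> 4/5 = 1
B -> (B -> A) = 3/5 -> 1 = 1
A -> A = 4/5 -> 4/5 = 1
A <-> (A -> A) = 4/5 <-> 1 = 4/5
(B -> (B -> A)) -> (A <-> (A -> A)) = 1 -> 4/5 = 4/5
!((B -> (B -> A)) -> (A <-> (A -> A))) = !4/5 = 1/5
B -> A = 3/5 -> 4/5 = 1
!B = !3/5 = 2/5
A -> !B = 4/5 -> 2/5 = 3/5
(B -> A) <-> (A -> !B) = 1 <-> 3/5 = 3/5
A -> A = 4/5 -> 4/5 = 1
((B -> A) <-> (A -> !B)) <-> (A -> A) = 3/5 <-> 1 = 3/5
!((B -> (B -> A)) -> (A <-> (A -> A))) <-> (((B -> A) <-> (A -> !B)) <-> (A -> A)) = 1/5 <-> 3/5 = 3/5
(((A <-> B) <-> (B -> A)) <-> ((A <-> A) <-> !A)) -> (!((B -> (B -> A)) -> (A <-> (A -> A))) <-> (((B -> A) <-> (A -> !B)) <-> (A -> A))) = 2/5 -> 3/5 = 1
A -> B = 4/5 -> 3/5 = 4/5
(A -> B) <-> B = 4/5 <-> 3/5 = 4/5
!B = !3/5 = 2/5
((A -> B) <-> B) <-> !B = 4/5 <-> 2/5 = 3/5
!(((A -> B) <-> B) <-> !B) = !3/5 = 2/5
!!(((A -> B) <-> B) <-> !B) = !2/5 = 3/5
((((A <-> B) <-> (B -> A)) <-> ((A <-> A) <-> !A)) -> (!((B -> (B -> A)) -> (A <-> (A -> A))) <-> (((B -> A) <-> (A -> !B)) <-> (A -> A)))) <-> !!(((A -> B) <-> B) <-> !B) = 1 <-> 3/5 = 3/5

3/5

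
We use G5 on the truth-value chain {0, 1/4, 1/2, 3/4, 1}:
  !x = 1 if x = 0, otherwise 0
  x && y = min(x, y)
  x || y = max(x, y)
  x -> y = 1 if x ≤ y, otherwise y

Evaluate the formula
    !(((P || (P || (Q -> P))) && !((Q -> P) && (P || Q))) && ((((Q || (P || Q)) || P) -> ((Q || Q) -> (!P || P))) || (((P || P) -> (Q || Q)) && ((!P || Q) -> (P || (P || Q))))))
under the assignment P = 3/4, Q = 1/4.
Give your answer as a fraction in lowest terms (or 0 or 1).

1

Q -> P = 1/4 -> 3/4 = 1
P || (Q -> P) = 3/4 || 1 = 1
P || (P || (Q -> P)) = 3/4 || 1 = 1
Q -> P = 1/4 -> 3/4 = 1
P || Q = 3/4 || 1/4 = 3/4
(Q -> P) && (P || Q) = 1 && 3/4 = 3/4
!((Q -> P) && (P || Q)) = !3/4 = 0
(P || (P || (Q -> P))) && !((Q -> P) && (P || Q)) = 1 && 0 = 0
P || Q = 3/4 || 1/4 = 3/4
Q || (P || Q) = 1/4 || 3/4 = 3/4
(Q || (P || Q)) || P = 3/4 || 3/4 = 3/4
Q || Q = 1/4 || 1/4 = 1/4
!P = !3/4 = 0
!P || P = 0 || 3/4 = 3/4
(Q || Q) -> (!P || P) = 1/4 -> 3/4 = 1
((Q || (P || Q)) || P) -> ((Q || Q) -> (!P || P)) = 3/4 -> 1 = 1
P || P = 3/4 || 3/4 = 3/4
Q || Q = 1/4 || 1/4 = 1/4
(P || P) -> (Q || Q) = 3/4 -> 1/4 = 1/4
!P = !3/4 = 0
!P || Q = 0 || 1/4 = 1/4
P || Q = 3/4 || 1/4 = 3/4
P || (P || Q) = 3/4 || 3/4 = 3/4
(!P || Q) -> (P || (P || Q)) = 1/4 -> 3/4 = 1
((P || P) -> (Q || Q)) && ((!P || Q) -> (P || (P || Q))) = 1/4 && 1 = 1/4
(((Q || (P || Q)) || P) -> ((Q || Q) -> (!P || P))) || (((P || P) -> (Q || Q)) && ((!P || Q) -> (P || (P || Q)))) = 1 || 1/4 = 1
((P || (P || (Q -> P))) && !((Q -> P) && (P || Q))) && ((((Q || (P || Q)) || P) -> ((Q || Q) -> (!P || P))) || (((P || P) -> (Q || Q)) && ((!P || Q) -> (P || (P || Q))))) = 0 && 1 = 0
!(((P || (P || (Q -> P))) && !((Q -> P) && (P || Q))) && ((((Q || (P || Q)) || P) -> ((Q || Q) -> (!P || P))) || (((P || P) -> (Q || Q)) && ((!P || Q) -> (P || (P || Q)))))) = !0 = 1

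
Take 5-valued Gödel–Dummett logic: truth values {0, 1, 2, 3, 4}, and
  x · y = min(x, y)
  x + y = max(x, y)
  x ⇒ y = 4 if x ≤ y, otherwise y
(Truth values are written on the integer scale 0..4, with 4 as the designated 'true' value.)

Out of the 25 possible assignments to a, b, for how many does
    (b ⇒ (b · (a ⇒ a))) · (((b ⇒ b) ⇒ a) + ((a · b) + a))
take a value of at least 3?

value 4: 5 assignments (counts)
value 3: 5 assignments (counts)
value 2: 5 assignments
value 1: 5 assignments
value 0: 5 assignments
So 10 of the 25 assignments meet the threshold.

10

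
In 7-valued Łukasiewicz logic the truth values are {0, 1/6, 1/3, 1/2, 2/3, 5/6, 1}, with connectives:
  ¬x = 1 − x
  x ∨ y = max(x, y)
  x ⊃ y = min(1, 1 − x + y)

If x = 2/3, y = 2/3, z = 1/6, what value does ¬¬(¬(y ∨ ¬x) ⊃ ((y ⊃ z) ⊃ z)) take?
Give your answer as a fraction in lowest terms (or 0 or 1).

¬x = ¬2/3 = 1/3
y ∨ ¬x = 2/3 ∨ 1/3 = 2/3
¬(y ∨ ¬x) = ¬2/3 = 1/3
y ⊃ z = 2/3 ⊃ 1/6 = 1/2
(y ⊃ z) ⊃ z = 1/2 ⊃ 1/6 = 2/3
¬(y ∨ ¬x) ⊃ ((y ⊃ z) ⊃ z) = 1/3 ⊃ 2/3 = 1
¬(¬(y ∨ ¬x) ⊃ ((y ⊃ z) ⊃ z)) = ¬1 = 0
¬¬(¬(y ∨ ¬x) ⊃ ((y ⊃ z) ⊃ z)) = ¬0 = 1

1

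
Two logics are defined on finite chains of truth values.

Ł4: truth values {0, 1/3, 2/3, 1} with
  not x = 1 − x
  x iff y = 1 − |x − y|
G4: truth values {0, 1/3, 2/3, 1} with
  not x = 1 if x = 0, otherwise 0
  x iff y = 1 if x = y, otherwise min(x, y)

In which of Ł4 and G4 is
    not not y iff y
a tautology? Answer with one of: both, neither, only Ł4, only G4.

only Ł4

In Ł4: every assignment gives 1 — tautology.
In G4: at y = 1/3 the value is 1/3 — not a tautology.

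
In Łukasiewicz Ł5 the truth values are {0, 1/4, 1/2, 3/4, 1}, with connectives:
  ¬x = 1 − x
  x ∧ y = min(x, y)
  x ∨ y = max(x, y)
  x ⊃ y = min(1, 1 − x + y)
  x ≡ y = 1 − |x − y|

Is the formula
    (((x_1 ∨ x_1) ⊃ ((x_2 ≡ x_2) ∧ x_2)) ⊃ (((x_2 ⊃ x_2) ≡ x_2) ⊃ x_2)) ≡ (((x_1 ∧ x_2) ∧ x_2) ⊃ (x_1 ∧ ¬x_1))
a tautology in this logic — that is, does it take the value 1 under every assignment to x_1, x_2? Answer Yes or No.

No

Counterexample: take x_1 = 3/4, x_2 = 1/2.
x_1 ∨ x_1 = 3/4 ∨ 3/4 = 3/4
x_2 ≡ x_2 = 1/2 ≡ 1/2 = 1
(x_2 ≡ x_2) ∧ x_2 = 1 ∧ 1/2 = 1/2
(x_1 ∨ x_1) ⊃ ((x_2 ≡ x_2) ∧ x_2) = 3/4 ⊃ 1/2 = 3/4
x_2 ⊃ x_2 = 1/2 ⊃ 1/2 = 1
(x_2 ⊃ x_2) ≡ x_2 = 1 ≡ 1/2 = 1/2
((x_2 ⊃ x_2) ≡ x_2) ⊃ x_2 = 1/2 ⊃ 1/2 = 1
((x_1 ∨ x_1) ⊃ ((x_2 ≡ x_2) ∧ x_2)) ⊃ (((x_2 ⊃ x_2) ≡ x_2) ⊃ x_2) = 3/4 ⊃ 1 = 1
x_1 ∧ x_2 = 3/4 ∧ 1/2 = 1/2
(x_1 ∧ x_2) ∧ x_2 = 1/2 ∧ 1/2 = 1/2
¬x_1 = ¬3/4 = 1/4
x_1 ∧ ¬x_1 = 3/4 ∧ 1/4 = 1/4
((x_1 ∧ x_2) ∧ x_2) ⊃ (x_1 ∧ ¬x_1) = 1/2 ⊃ 1/4 = 3/4
(((x_1 ∨ x_1) ⊃ ((x_2 ≡ x_2) ∧ x_2)) ⊃ (((x_2 ⊃ x_2) ≡ x_2) ⊃ x_2)) ≡ (((x_1 ∧ x_2) ∧ x_2) ⊃ (x_1 ∧ ¬x_1)) = 1 ≡ 3/4 = 3/4
This gives 3/4 ≠ 1.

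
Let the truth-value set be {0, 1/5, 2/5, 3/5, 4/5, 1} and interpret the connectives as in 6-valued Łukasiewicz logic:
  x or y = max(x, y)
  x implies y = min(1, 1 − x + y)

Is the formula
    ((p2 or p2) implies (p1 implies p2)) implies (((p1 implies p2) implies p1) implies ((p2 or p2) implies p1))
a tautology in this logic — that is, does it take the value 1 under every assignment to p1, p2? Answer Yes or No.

Yes

At p1 = 1/5, p2 = 0, for instance:
p2 or p2 = 0 or 0 = 0
p1 implies p2 = 1/5 implies 0 = 4/5
(p2 or p2) implies (p1 implies p2) = 0 implies 4/5 = 1
(p1 implies p2) implies p1 = 4/5 implies 1/5 = 2/5
(p2 or p2) implies p1 = 0 implies 1/5 = 1
((p1 implies p2) implies p1) implies ((p2 or p2) implies p1) = 2/5 implies 1 = 1
((p2 or p2) implies (p1 implies p2)) implies (((p1 implies p2) implies p1) implies ((p2 or p2) implies p1)) = 1 implies 1 = 1
and checking the remaining 35 assignments likewise gives ≥ 1 in every case.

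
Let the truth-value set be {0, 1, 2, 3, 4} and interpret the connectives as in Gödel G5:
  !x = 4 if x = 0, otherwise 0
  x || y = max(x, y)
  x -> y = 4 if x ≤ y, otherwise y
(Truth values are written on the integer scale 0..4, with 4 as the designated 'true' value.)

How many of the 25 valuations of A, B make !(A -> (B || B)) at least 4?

4

value 4: 4 assignments (counts)
value 0: 21 assignments
So 4 of the 25 assignments meet the threshold.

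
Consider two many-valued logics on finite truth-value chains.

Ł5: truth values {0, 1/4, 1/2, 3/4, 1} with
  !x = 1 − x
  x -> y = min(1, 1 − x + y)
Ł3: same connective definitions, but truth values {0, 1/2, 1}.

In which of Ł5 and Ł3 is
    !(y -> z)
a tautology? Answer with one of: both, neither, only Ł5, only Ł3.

neither

In Ł5: at y = 0, z = 0 the value is 0 — not a tautology.
In Ł3: at y = 0, z = 0 the value is 0 — not a tautology.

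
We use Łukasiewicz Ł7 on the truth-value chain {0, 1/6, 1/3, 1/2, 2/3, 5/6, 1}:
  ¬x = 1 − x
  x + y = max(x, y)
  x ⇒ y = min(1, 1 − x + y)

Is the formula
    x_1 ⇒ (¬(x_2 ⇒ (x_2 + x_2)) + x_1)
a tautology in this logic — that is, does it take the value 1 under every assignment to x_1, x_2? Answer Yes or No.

At x_1 = 1/6, x_2 = 1, for instance:
x_2 + x_2 = 1 + 1 = 1
x_2 ⇒ (x_2 + x_2) = 1 ⇒ 1 = 1
¬(x_2 ⇒ (x_2 + x_2)) = ¬1 = 0
¬(x_2 ⇒ (x_2 + x_2)) + x_1 = 0 + 1/6 = 1/6
x_1 ⇒ (¬(x_2 ⇒ (x_2 + x_2)) + x_1) = 1/6 ⇒ 1/6 = 1
and checking the remaining 48 assignments likewise gives ≥ 1 in every case.

Yes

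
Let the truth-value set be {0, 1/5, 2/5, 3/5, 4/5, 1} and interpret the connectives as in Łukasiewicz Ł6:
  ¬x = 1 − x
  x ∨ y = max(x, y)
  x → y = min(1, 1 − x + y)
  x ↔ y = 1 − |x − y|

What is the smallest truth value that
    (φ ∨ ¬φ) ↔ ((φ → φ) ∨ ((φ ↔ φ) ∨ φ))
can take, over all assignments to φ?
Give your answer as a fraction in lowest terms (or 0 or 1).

Take φ = 2/5:
¬φ = ¬2/5 = 3/5
φ ∨ ¬φ = 2/5 ∨ 3/5 = 3/5
φ → φ = 2/5 → 2/5 = 1
φ ↔ φ = 2/5 ↔ 2/5 = 1
(φ ↔ φ) ∨ φ = 1 ∨ 2/5 = 1
(φ → φ) ∨ ((φ ↔ φ) ∨ φ) = 1 ∨ 1 = 1
(φ ∨ ¬φ) ↔ ((φ → φ) ∨ ((φ ↔ φ) ∨ φ)) = 3/5 ↔ 1 = 3/5
No assignment yields a value below 3/5, so this is the minimum.

3/5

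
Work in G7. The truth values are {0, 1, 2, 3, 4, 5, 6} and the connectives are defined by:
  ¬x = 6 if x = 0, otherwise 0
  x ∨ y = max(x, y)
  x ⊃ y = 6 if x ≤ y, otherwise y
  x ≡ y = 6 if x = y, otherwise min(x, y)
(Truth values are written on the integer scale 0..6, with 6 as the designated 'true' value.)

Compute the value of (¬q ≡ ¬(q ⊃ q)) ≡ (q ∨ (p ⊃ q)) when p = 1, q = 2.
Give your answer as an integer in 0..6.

6

¬q = ¬2 = 0
q ⊃ q = 2 ⊃ 2 = 6
¬(q ⊃ q) = ¬6 = 0
¬q ≡ ¬(q ⊃ q) = 0 ≡ 0 = 6
p ⊃ q = 1 ⊃ 2 = 6
q ∨ (p ⊃ q) = 2 ∨ 6 = 6
(¬q ≡ ¬(q ⊃ q)) ≡ (q ∨ (p ⊃ q)) = 6 ≡ 6 = 6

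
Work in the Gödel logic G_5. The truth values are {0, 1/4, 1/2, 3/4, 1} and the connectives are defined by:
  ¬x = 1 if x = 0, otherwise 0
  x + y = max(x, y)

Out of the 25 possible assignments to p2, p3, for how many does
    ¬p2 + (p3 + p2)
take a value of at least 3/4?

19

value 1: 13 assignments (counts)
value 3/4: 6 assignments (counts)
value 1/2: 4 assignments
value 1/4: 2 assignments
So 19 of the 25 assignments meet the threshold.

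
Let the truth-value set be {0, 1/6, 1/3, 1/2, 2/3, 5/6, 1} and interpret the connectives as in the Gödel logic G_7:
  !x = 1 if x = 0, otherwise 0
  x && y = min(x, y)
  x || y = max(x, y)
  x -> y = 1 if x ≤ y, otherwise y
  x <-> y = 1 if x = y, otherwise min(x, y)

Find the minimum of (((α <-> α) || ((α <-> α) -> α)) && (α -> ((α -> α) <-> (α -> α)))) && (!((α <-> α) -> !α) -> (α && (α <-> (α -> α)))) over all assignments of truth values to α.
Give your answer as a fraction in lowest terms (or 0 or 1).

Take α = 1/6:
α <-> α = 1/6 <-> 1/6 = 1
α <-> α = 1/6 <-> 1/6 = 1
(α <-> α) -> α = 1 -> 1/6 = 1/6
(α <-> α) || ((α <-> α) -> α) = 1 || 1/6 = 1
α -> α = 1/6 -> 1/6 = 1
α -> α = 1/6 -> 1/6 = 1
(α -> α) <-> (α -> α) = 1 <-> 1 = 1
α -> ((α -> α) <-> (α -> α)) = 1/6 -> 1 = 1
((α <-> α) || ((α <-> α) -> α)) && (α -> ((α -> α) <-> (α -> α))) = 1 && 1 = 1
α <-> α = 1/6 <-> 1/6 = 1
!α = !1/6 = 0
(α <-> α) -> !α = 1 -> 0 = 0
!((α <-> α) -> !α) = !0 = 1
α -> α = 1/6 -> 1/6 = 1
α <-> (α -> α) = 1/6 <-> 1 = 1/6
α && (α <-> (α -> α)) = 1/6 && 1/6 = 1/6
!((α <-> α) -> !α) -> (α && (α <-> (α -> α))) = 1 -> 1/6 = 1/6
(((α <-> α) || ((α <-> α) -> α)) && (α -> ((α -> α) <-> (α -> α)))) && (!((α <-> α) -> !α) -> (α && (α <-> (α -> α)))) = 1 && 1/6 = 1/6
No assignment yields a value below 1/6, so this is the minimum.

1/6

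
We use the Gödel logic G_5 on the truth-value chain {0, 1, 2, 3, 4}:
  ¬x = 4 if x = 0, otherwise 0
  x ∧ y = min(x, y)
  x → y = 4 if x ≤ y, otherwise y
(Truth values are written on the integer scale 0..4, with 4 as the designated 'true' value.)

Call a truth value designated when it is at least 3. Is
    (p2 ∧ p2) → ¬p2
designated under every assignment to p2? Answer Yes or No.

No

Counterexample: take p2 = 1.
p2 ∧ p2 = 1 ∧ 1 = 1
¬p2 = ¬1 = 0
(p2 ∧ p2) → ¬p2 = 1 → 0 = 0
This gives 0, which is below 3.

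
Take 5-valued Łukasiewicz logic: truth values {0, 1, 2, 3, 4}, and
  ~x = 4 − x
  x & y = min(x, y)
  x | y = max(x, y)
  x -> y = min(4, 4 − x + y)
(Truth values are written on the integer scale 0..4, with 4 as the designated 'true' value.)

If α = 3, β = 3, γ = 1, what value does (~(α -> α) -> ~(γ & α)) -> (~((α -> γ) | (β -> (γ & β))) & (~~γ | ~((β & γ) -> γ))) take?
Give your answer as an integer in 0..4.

α -> α = 3 -> 3 = 4
~(α -> α) = ~4 = 0
γ & α = 1 & 3 = 1
~(γ & α) = ~1 = 3
~(α -> α) -> ~(γ & α) = 0 -> 3 = 4
α -> γ = 3 -> 1 = 2
γ & β = 1 & 3 = 1
β -> (γ & β) = 3 -> 1 = 2
(α -> γ) | (β -> (γ & β)) = 2 | 2 = 2
~((α -> γ) | (β -> (γ & β))) = ~2 = 2
~γ = ~1 = 3
~~γ = ~3 = 1
β & γ = 3 & 1 = 1
(β & γ) -> γ = 1 -> 1 = 4
~((β & γ) -> γ) = ~4 = 0
~~γ | ~((β & γ) -> γ) = 1 | 0 = 1
~((α -> γ) | (β -> (γ & β))) & (~~γ | ~((β & γ) -> γ)) = 2 & 1 = 1
(~(α -> α) -> ~(γ & α)) -> (~((α -> γ) | (β -> (γ & β))) & (~~γ | ~((β & γ) -> γ))) = 4 -> 1 = 1

1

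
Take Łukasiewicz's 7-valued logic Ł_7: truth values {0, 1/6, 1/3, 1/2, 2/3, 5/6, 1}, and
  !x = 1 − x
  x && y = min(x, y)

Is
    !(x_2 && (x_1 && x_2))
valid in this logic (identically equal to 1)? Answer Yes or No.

Counterexample: take x_1 = 1/6, x_2 = 1/6.
x_1 && x_2 = 1/6 && 1/6 = 1/6
x_2 && (x_1 && x_2) = 1/6 && 1/6 = 1/6
!(x_2 && (x_1 && x_2)) = !1/6 = 5/6
This gives 5/6 ≠ 1.

No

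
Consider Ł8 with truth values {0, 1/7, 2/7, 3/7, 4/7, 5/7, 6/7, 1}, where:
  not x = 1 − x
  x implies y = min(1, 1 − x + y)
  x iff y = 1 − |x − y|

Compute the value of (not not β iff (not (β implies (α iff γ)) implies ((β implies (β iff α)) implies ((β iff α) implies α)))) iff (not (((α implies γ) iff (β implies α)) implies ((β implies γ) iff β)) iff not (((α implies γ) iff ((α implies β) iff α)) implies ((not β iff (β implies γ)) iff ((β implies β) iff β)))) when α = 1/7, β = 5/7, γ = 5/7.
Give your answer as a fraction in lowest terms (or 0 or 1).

not β = not 5/7 = 2/7
not not β = not 2/7 = 5/7
α iff γ = 1/7 iff 5/7 = 3/7
β implies (α iff γ) = 5/7 implies 3/7 = 5/7
not (β implies (α iff γ)) = not 5/7 = 2/7
β iff α = 5/7 iff 1/7 = 3/7
β implies (β iff α) = 5/7 implies 3/7 = 5/7
β iff α = 5/7 iff 1/7 = 3/7
(β iff α) implies α = 3/7 implies 1/7 = 5/7
(β implies (β iff α)) implies ((β iff α) implies α) = 5/7 implies 5/7 = 1
not (β implies (α iff γ)) implies ((β implies (β iff α)) implies ((β iff α) implies α)) = 2/7 implies 1 = 1
not not β iff (not (β implies (α iff γ)) implies ((β implies (β iff α)) implies ((β iff α) implies α))) = 5/7 iff 1 = 5/7
α implies γ = 1/7 implies 5/7 = 1
β implies α = 5/7 implies 1/7 = 3/7
(α implies γ) iff (β implies α) = 1 iff 3/7 = 3/7
β implies γ = 5/7 implies 5/7 = 1
(β implies γ) iff β = 1 iff 5/7 = 5/7
((α implies γ) iff (β implies α)) implies ((β implies γ) iff β) = 3/7 implies 5/7 = 1
not (((α implies γ) iff (β implies α)) implies ((β implies γ) iff β)) = not 1 = 0
α implies γ = 1/7 implies 5/7 = 1
α implies β = 1/7 implies 5/7 = 1
(α implies β) iff α = 1 iff 1/7 = 1/7
(α implies γ) iff ((α implies β) iff α) = 1 iff 1/7 = 1/7
not β = not 5/7 = 2/7
β implies γ = 5/7 implies 5/7 = 1
not β iff (β implies γ) = 2/7 iff 1 = 2/7
β implies β = 5/7 implies 5/7 = 1
(β implies β) iff β = 1 iff 5/7 = 5/7
(not β iff (β implies γ)) iff ((β implies β) iff β) = 2/7 iff 5/7 = 4/7
((α implies γ) iff ((α implies β) iff α)) implies ((not β iff (β implies γ)) iff ((β implies β) iff β)) = 1/7 implies 4/7 = 1
not (((α implies γ) iff ((α implies β) iff α)) implies ((not β iff (β implies γ)) iff ((β implies β) iff β))) = not 1 = 0
not (((α implies γ) iff (β implies α)) implies ((β implies γ) iff β)) iff not (((α implies γ) iff ((α implies β) iff α)) implies ((not β iff (β implies γ)) iff ((β implies β) iff β))) = 0 iff 0 = 1
(not not β iff (not (β implies (α iff γ)) implies ((β implies (β iff α)) implies ((β iff α) implies α)))) iff (not (((α implies γ) iff (β implies α)) implies ((β implies γ) iff β)) iff not (((α implies γ) iff ((α implies β) iff α)) implies ((not β iff (β implies γ)) iff ((β implies β) iff β)))) = 5/7 iff 1 = 5/7

5/7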